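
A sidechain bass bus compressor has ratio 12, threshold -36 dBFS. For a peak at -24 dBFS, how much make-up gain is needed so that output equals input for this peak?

11 dB

Overshoot 12 dB → 12/12 = 1 dB after compression, so the compressed level is -36 + 1 = -35 dBFS.
Make-up = target − compressed = -24 − (-35) = 11 dB.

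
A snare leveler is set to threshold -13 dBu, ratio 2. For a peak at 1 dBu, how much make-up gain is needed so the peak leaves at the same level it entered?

7 dB

Without make-up, output = threshold + overshoot/2 = -13 + 7 = -6 dBu.
Gap to target: 7 dB.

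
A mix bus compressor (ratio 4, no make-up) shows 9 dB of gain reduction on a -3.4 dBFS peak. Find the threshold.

-15.4 dBFS

Let T be the threshold. Output overshoot = (input overshoot)/R, so -12.4 − T = (-3.4 − T)/4.
4·(-12.4 − T) = -3.4 − T → 3·T = -49.6 − (-3.4) = -46.2.
T = -46.2/3 = -15.4 dBFS.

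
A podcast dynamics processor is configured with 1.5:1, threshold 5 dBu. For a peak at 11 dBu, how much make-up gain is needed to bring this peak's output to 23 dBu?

14 dB

Overshoot 6 dB → 6/1.5 = 4 dB after compression, so the compressed level is 5 + 4 = 9 dBu.
Make-up = target − compressed = 23 − 9 = 14 dB.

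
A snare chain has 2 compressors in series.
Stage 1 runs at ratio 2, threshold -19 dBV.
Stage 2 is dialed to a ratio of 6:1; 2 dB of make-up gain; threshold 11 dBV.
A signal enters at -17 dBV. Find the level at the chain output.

-16 dBV

Stage 1: overshoot 2 dB → 2/2 = 1 dB → -18 dBV.
Stage 2: -18 dBV is at or below the 11 dBV threshold — no compression; make-up brings it to -16 dBV.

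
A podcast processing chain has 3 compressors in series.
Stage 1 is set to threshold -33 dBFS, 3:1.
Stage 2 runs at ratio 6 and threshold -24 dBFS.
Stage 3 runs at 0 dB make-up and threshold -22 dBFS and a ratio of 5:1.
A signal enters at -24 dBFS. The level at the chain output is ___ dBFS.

Stage 1: overshoot 9 dB → 9/3 = 3 dB → -30 dBFS.
Stage 2: below threshold (-30 ≤ -24); passes unchanged; output -30 dBFS.
Stage 3: -30 dBFS is at or below the -22 dBFS threshold — no compression; output -30 dBFS.

-30 dBFS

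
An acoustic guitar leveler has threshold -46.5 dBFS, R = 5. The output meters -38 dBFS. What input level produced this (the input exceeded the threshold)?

Post-compression overshoot = -38 − (-46.5) = 8.5 dB.
Before 5:1 compression the overshoot was 8.5 × 5 = 42.5 dB, so input = -46.5 + 42.5 = -4 dBFS.

-4 dBFS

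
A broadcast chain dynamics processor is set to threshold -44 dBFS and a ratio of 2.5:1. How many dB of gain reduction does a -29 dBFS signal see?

9 dB

-29 dBFS exceeds the threshold by 15 dB.
A 2.5:1 ratio leaves 6 dB of that excess.
So the signal is attenuated by 15 − 6 = 9 dB.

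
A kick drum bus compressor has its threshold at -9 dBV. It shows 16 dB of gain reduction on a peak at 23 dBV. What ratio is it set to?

2:1

Input overshoot = 23 − (-9) = 32 dB.
Output overshoot = 32 − 16 = 16 dB.
Ratio = input overshoot / output overshoot = 32 / 16 = 2.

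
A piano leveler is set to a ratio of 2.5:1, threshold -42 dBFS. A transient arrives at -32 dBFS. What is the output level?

-32 dBFS sits 10 dB over threshold.
2.5:1 compression reduces that to 10/2.5 = 4 dB over.
So the level is -42 + 4 = -38 dBFS.

-38 dBFS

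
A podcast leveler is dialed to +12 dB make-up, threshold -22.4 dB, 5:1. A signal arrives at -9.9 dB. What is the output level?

-7.9 dB

Overshoot: -9.9 − (-22.4) = 12.5 dB.
The 12.5 dB excess becomes 2.5 dB after 5:1 reduction.
Output = -22.4 + 2.5 = -19.9 dB; make-up adds 12 dB, giving -7.9 dB.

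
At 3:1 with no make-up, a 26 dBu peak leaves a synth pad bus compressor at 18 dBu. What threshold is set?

Input is 12 dB above T (since output overshoot × R = input overshoot: (18 − T)·3 = 26 − T gives T = 14 dBu).
Check: 14 + (26 − 14)/3 = 14 + 4 = 18 dBu. ✓

14 dBu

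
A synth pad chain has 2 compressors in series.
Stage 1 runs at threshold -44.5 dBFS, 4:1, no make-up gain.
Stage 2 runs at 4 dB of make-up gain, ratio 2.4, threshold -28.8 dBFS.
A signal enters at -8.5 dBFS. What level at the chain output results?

Stage 1: overshoot 36 dB → 36/4 = 9 dB → -35.5 dBFS.
Stage 2: -35.5 dBFS is at or below the -28.8 dBFS threshold — no compression; make-up brings it to -31.5 dBFS.

-31.5 dBFS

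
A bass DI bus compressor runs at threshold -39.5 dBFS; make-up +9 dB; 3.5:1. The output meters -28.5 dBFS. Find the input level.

-32.5 dBFS

Stripping the +9 dB make-up gives -37.5 dBFS at the gain stage.
The compressed level sits -37.5 − (-39.5) = 2 dB over threshold.
Before 3.5:1 compression the overshoot was 2 × 3.5 = 7 dB, so input = -39.5 + 7 = -32.5 dBFS.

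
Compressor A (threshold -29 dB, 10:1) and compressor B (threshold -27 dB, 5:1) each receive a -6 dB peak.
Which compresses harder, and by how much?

A, by 3.9 dB

A: overshoot 23 dB → output overshoot 2.3 dB → GR 20.7 dB.
B: overshoot 21 dB → output overshoot 4.2 dB → GR 16.8 dB.
A reduces 3.9 dB more.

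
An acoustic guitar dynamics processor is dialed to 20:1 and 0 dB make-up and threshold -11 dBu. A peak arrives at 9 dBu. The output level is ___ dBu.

Overshoot: 9 − (-11) = 20 dB.
The 20 dB excess becomes 1 dB after 20:1 reduction.
That puts the output at -10 dBu.

-10 dBu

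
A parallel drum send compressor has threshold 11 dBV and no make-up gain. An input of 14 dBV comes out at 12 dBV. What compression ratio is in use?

3:1

Input overshoot = 14 − 11 = 3 dB; output overshoot = 12 − 11 = 1 dB.
Ratio = 3 / 1 = 3.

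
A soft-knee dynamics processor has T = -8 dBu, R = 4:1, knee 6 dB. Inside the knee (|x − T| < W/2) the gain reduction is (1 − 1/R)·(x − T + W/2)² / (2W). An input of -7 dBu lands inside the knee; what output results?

x − T + W/2 = -7 − (-8) + 3 = 4.
GR = (1 − 1/4) × 4² / 12 = 0.75 × 16 / 12 = 1 dB.
Output = -7 − 1 = -8 dBu.

-8 dBu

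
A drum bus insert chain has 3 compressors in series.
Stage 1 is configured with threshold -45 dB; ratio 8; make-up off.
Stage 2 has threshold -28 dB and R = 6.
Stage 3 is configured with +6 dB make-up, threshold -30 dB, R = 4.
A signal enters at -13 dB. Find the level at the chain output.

Stage 1: 32 dB above -45 dB, reduced 8:1 to 4 dB above → -41 dB.
Stage 2: -41 dB is at or below the -28 dB threshold — no compression; output -41 dB.
Stage 3: -41 dB is at or below the -30 dB threshold — no compression; make-up brings it to -35 dB.

-35 dB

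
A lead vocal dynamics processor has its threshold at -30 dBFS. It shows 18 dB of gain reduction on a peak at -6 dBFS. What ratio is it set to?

Input overshoot = -6 − (-30) = 24 dB.
Output overshoot = 24 − 18 = 6 dB.
Ratio = input overshoot / output overshoot = 24 / 6 = 4.

4:1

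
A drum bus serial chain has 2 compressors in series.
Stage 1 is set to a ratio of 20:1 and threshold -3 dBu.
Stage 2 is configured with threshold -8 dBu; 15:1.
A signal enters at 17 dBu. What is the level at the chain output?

-7.6 dBu

Stage 1: overshoot 20 dB → 20/20 = 1 dB → -2 dBu.
Stage 2: -2 dBu is 6 dB over -8 dBu; at 15:1 that becomes 0.4 dB over, giving -7.6 dBu.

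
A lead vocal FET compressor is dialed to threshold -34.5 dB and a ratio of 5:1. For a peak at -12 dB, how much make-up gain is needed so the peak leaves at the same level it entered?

18 dB

Without make-up, output = threshold + overshoot/5 = -34.5 + 4.5 = -30 dB.
Gap to target: 18 dB.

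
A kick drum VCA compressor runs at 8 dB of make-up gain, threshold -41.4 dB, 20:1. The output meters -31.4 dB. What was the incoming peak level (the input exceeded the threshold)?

-1.4 dB

Remove make-up: -31.4 − 8 = -39.4 dB.
The compressed level sits -39.4 − (-41.4) = 2 dB over threshold.
Before 20:1 compression the overshoot was 2 × 20 = 40 dB, so input = -41.4 + 40 = -1.4 dB.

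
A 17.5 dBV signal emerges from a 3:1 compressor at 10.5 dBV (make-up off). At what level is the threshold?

Input is 10.5 dB above T (since output overshoot × R = input overshoot: (10.5 − T)·3 = 17.5 − T gives T = 7 dBV).
Check: 7 + (17.5 − 7)/3 = 7 + 3.5 = 10.5 dBV. ✓

7 dBV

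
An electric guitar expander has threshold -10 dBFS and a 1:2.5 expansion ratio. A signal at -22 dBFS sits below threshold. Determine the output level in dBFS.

-40 dBFS

Undershoot = (-10) − (-22) = 12 dB.
At 1:2.5, that expands to 30 dB under threshold.
Output = -10 − 30 = -40 dBFS.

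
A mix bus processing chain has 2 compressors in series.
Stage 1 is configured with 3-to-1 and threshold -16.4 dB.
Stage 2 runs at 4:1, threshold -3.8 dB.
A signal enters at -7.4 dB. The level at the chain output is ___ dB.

-13.4 dB

Stage 1: 9 dB above -16.4 dB, reduced 3:1 to 3 dB above → -13.4 dB.
Stage 2: below threshold (-13.4 ≤ -3.8); passes unchanged; output -13.4 dB.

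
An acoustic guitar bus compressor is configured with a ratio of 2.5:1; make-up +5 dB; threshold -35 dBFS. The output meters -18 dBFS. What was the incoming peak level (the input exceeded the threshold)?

Remove make-up: -18 − 5 = -23 dBFS.
The compressed level sits -23 − (-35) = 12 dB over threshold.
Undo the ratio: input overshoot = 12 × 2.5 = 30 dB, giving input = -5 dBFS.

-5 dBFS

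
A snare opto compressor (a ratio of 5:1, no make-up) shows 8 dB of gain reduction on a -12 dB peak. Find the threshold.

-22 dB

Input is 10 dB above T (since output overshoot × R = input overshoot: (-20 − T)·5 = -12 − T gives T = -22 dB).
Check: -22 + (-12 − (-22))/5 = -22 + 2 = -20 dB. ✓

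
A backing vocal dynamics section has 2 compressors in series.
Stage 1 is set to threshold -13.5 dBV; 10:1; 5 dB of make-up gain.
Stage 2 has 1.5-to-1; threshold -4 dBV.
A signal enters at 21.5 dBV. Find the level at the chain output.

-5 dBV

Stage 1: 21.5 dBV is 35 dB over -13.5 dBV; at 10:1 that becomes 3.5 dB over, giving -10 dBV; +5 dB make-up → -5 dBV.
Stage 2: -5 dBV is at or below the -4 dBV threshold — no compression; output -5 dBV.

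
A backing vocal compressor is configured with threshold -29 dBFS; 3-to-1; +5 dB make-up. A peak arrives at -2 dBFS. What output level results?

The input is 27 dB above the -29 dBFS threshold.
At 3:1 the overshoot is divided by 3, leaving 9 dB above threshold.
That puts the output at -20 dBFS; make-up adds 5 dB, giving -15 dBFS.

-15 dBFS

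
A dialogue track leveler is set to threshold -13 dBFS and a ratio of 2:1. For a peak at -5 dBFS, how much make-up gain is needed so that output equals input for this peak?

4 dB

The peak compresses to -13 + 8/2 = -9 dBFS.
To reach -5 dBFS requires -5 − (-9) = 4 dB of make-up.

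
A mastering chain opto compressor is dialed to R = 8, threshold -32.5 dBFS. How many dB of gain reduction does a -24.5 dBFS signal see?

-24.5 dBFS exceeds the threshold by 8 dB.
After 8:1 compression the overshoot becomes 8/8 = 1 dB.
So the signal is attenuated by 8 − 1 = 7 dB.

7 dB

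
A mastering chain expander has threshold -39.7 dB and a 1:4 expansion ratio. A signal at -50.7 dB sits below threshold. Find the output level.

The input is 11 dB below the -39.7 dB threshold.
A 1:4 expander multiplies undershoot by 4: 11 × 4 = 44 dB below threshold.
Output = -39.7 − 44 = -83.7 dB.

-83.7 dB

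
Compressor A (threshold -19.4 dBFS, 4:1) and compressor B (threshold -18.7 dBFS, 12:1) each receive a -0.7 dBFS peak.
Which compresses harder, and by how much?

B, by 2.475 dB

A: GR = 18.7 − 18.7/4 = 14.025 dB.
B: GR = 18 − 18/12 = 16.5 dB.
Difference: 2.475 dB in favour of B.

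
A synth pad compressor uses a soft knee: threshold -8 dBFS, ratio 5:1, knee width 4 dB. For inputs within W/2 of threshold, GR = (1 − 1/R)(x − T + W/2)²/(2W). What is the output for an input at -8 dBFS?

x − T + W/2 = -8 − (-8) + 2 = 2.
GR = (1 − 1/5) × 2² / 8 = 0.8 × 4 / 8 = 0.4 dB.
Output = -8 − 0.4 = -8.4 dBFS.

-8.4 dBFS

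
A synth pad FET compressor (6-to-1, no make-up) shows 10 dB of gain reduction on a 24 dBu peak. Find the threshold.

Let T be the threshold. Output overshoot = (input overshoot)/R, so 14 − T = (24 − T)/6.
6·(14 − T) = 24 − T → 5·T = 84 − 24 = 60.
T = 60/5 = 12 dBu.

12 dBu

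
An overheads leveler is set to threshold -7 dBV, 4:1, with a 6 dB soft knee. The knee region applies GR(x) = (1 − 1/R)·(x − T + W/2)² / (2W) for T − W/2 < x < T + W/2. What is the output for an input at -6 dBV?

x − T + W/2 = -6 − (-7) + 3 = 4.
GR = (1 − 1/4) × 4² / 12 = 0.75 × 16 / 12 = 1 dB.
Output = -6 − 1 = -7 dBV.

-7 dBV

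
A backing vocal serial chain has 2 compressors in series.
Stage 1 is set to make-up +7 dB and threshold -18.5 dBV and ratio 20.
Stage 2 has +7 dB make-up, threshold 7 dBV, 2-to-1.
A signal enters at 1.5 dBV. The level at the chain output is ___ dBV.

-3.5 dBV

Stage 1: 20 dB above -18.5 dBV, reduced 20:1 to 1 dB above → -17.5 dBV; +7 dB make-up → -10.5 dBV.
Stage 2: -10.5 dBV ≤ 7 dBV, so stage 2 doesn't engage; make-up brings it to -3.5 dBV.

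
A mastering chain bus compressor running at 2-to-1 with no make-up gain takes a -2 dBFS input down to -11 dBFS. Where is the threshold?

Let T be the threshold. Output overshoot = (input overshoot)/R, so -11 − T = (-2 − T)/2.
2·(-11 − T) = -2 − T → 1·T = -22 − (-2) = -20.
T = -20/1 = -20 dBFS.

-20 dBFS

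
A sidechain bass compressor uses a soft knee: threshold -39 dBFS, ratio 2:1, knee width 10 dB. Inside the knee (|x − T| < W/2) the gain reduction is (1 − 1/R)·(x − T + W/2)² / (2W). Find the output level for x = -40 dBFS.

x − T + W/2 = -40 − (-39) + 5 = 4.
GR = (1 − 1/2) × 4² / 20 = 0.5 × 16 / 20 = 0.4 dB.
Output = -40 − 0.4 = -40.4 dBFS.

-40.4 dBFS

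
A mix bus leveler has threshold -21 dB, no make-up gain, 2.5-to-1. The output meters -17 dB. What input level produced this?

The compressed level sits -17 − (-21) = 4 dB over threshold.
Undo the ratio: input overshoot = 4 × 2.5 = 10 dB, giving input = -11 dB.

-11 dB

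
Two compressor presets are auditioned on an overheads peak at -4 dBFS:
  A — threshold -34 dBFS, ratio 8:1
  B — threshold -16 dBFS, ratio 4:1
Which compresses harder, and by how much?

A: overshoot 30 dB → output overshoot 3.75 dB → GR 26.25 dB.
B: overshoot 12 dB → output overshoot 3 dB → GR 9 dB.
A applies 17.25 dB more gain reduction.

A, by 17.25 dB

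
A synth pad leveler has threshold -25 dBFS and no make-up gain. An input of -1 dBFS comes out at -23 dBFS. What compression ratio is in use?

12:1

Input overshoot = -1 − (-25) = 24 dB; output overshoot = -23 − (-25) = 2 dB.
Ratio = 24 / 2 = 12.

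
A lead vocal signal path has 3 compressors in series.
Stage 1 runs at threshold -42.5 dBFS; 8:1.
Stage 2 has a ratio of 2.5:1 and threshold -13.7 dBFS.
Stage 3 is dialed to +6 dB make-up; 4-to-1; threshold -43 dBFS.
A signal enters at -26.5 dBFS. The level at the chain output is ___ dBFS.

Stage 1: overshoot 16 dB → 16/8 = 2 dB → -40.5 dBFS.
Stage 2: -40.5 dBFS is at or below the -13.7 dBFS threshold — no compression; output -40.5 dBFS.
Stage 3: -40.5 dBFS is 2.5 dB over -43 dBFS; at 4:1 that becomes 0.625 dB over, giving -42.375 dBFS; +6 dB make-up → -36.375 dBFS.

-36.375 dBFS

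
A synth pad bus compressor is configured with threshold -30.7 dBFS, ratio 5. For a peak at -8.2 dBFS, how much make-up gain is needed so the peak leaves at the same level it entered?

Without make-up, output = threshold + overshoot/5 = -30.7 + 4.5 = -26.2 dBFS.
Gap to target: 18 dB.

18 dB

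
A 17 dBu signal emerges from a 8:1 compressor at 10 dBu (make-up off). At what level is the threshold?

9 dBu

Input is 8 dB above T (since output overshoot × R = input overshoot: (10 − T)·8 = 17 − T gives T = 9 dBu).
Check: 9 + (17 − 9)/8 = 9 + 1 = 10 dBu. ✓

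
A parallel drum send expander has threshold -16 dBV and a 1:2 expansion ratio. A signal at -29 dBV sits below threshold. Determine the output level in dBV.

Below threshold, a 1:2 expander applies gain = (2−1)×(T − x) of attenuation.
(2−1) × 13 = 13 dB, so output = -29 − 13 = -42 dBV.

-42 dBV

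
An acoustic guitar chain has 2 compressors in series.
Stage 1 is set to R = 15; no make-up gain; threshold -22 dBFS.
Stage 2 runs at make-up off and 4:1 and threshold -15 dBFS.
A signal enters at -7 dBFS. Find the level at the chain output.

-21 dBFS

Stage 1: 15 dB above -22 dBFS, reduced 15:1 to 1 dB above → -21 dBFS.
Stage 2: -21 dBFS ≤ -15 dBFS, so stage 2 doesn't engage; output -21 dBFS.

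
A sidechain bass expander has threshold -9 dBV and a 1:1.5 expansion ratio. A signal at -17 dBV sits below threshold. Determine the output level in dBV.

-21 dBV

The input is 8 dB below the -9 dBV threshold.
A 1:1.5 expander multiplies undershoot by 1.5: 8 × 1.5 = 12 dB below threshold.
Output = -9 − 12 = -21 dBV.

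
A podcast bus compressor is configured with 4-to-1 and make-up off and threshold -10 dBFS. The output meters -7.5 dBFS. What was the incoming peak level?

0 dBFS

The compressed level sits -7.5 − (-10) = 2.5 dB over threshold.
Before 4:1 compression the overshoot was 2.5 × 4 = 10 dB, so input = -10 + 10 = 0 dBFS.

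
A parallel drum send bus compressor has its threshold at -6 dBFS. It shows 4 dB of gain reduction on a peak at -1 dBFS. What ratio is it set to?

Input overshoot = -1 − (-6) = 5 dB.
Output overshoot = 5 − 4 = 1 dB.
Ratio = input overshoot / output overshoot = 5 / 1 = 5.

5:1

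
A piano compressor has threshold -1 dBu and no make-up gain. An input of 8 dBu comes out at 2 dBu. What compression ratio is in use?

Input overshoot = 8 − (-1) = 9 dB; output overshoot = 2 − (-1) = 3 dB.
Ratio = 9 / 3 = 3.

3:1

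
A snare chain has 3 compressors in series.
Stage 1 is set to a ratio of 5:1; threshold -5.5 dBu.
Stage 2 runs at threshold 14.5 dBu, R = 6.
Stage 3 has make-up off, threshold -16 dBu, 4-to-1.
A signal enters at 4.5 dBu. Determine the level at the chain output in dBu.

Stage 1: overshoot 10 dB → 10/5 = 2 dB → -3.5 dBu.
Stage 2: below threshold (-3.5 ≤ 14.5); passes unchanged; output -3.5 dBu.
Stage 3: -3.5 dBu is 12.5 dB over -16 dBu; at 4:1 that becomes 3.125 dB over, giving -12.875 dBu.

-12.875 dBu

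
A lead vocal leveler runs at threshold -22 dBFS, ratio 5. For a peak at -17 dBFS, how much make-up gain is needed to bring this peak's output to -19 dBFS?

2 dB

Overshoot 5 dB → 5/5 = 1 dB after compression, so the compressed level is -22 + 1 = -21 dBFS.
Make-up = target − compressed = -19 − (-21) = 2 dB.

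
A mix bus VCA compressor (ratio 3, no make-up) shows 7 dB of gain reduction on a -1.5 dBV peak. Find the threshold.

Input is 10.5 dB above T (since output overshoot × R = input overshoot: (-8.5 − T)·3 = -1.5 − T gives T = -12 dBV).
Check: -12 + (-1.5 − (-12))/3 = -12 + 3.5 = -8.5 dBV. ✓

-12 dBV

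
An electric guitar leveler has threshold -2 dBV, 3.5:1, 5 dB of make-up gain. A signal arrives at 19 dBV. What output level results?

9 dBV

Overshoot: 19 − (-2) = 21 dB.
The 21 dB excess becomes 6 dB after 3.5:1 reduction.
So the level is -2 + 6 = 4 dBV; make-up adds 5 dB, giving 9 dBV.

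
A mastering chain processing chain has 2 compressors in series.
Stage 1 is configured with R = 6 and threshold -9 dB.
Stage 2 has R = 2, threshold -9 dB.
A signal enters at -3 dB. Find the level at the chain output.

-8.5 dB

Stage 1: overshoot 6 dB → 6/6 = 1 dB → -8 dB.
Stage 2: overshoot 1 dB → 1/2 = 0.5 dB → -8.5 dB.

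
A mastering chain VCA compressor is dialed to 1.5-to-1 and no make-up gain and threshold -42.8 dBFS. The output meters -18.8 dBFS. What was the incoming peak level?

Post-compression overshoot = -18.8 − (-42.8) = 24 dB.
Input overshoot = R × output overshoot = 36 dB → input = -42.8 + 36 = -6.8 dBFS.

-6.8 dBFS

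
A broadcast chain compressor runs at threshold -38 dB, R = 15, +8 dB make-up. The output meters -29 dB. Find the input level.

-23 dB

Stripping the +8 dB make-up gives -37 dB at the gain stage.
Post-compression overshoot = -37 − (-38) = 1 dB.
Input overshoot = R × output overshoot = 15 dB → input = -38 + 15 = -23 dB.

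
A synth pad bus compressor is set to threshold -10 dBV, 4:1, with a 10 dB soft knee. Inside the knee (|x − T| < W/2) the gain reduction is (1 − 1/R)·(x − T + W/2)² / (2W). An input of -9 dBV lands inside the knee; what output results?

-10.35 dBV

x − T + W/2 = -9 − (-10) + 5 = 6.
GR = (1 − 1/4) × 6² / 20 = 0.75 × 36 / 20 = 1.35 dB.
Output = -9 − 1.35 = -10.35 dBV.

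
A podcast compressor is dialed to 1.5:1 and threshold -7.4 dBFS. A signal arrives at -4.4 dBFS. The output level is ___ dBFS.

-5.4 dBFS

-4.4 dBFS sits 3 dB over threshold.
The 3 dB excess becomes 2 dB after 1.5:1 reduction.
That puts the output at -5.4 dBFS.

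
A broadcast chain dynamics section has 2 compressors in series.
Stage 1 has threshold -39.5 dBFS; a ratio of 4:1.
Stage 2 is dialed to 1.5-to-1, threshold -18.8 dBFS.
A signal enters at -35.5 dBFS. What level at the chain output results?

Stage 1: -35.5 dBFS is 4 dB over -39.5 dBFS; at 4:1 that becomes 1 dB over, giving -38.5 dBFS.
Stage 2: -38.5 dBFS is at or below the -18.8 dBFS threshold — no compression; output -38.5 dBFS.

-38.5 dBFS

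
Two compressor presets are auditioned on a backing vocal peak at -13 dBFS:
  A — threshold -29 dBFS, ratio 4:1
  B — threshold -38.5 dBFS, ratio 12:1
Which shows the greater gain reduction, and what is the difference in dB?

A: overshoot 16 dB → output overshoot 4 dB → GR 12 dB.
B: overshoot 25.5 dB → output overshoot 2.125 dB → GR 23.375 dB.
Difference: 11.375 dB in favour of B.

B, by 11.375 dB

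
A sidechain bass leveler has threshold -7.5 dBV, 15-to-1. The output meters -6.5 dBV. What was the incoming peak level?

The compressed level sits -6.5 − (-7.5) = 1 dB over threshold.
Undo the ratio: input overshoot = 1 × 15 = 15 dB, giving input = 7.5 dBV.

7.5 dBV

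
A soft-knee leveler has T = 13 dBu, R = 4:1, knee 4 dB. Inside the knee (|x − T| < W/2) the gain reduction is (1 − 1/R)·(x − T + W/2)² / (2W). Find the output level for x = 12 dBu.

x − T + W/2 = 12 − 13 + 2 = 1.
GR = (1 − 1/4) × 1² / 8 = 0.75 × 1 / 8 = 0.09375 dB.
Output = 12 − 0.09375 = 11.90625 dBu.

11.90625 dBu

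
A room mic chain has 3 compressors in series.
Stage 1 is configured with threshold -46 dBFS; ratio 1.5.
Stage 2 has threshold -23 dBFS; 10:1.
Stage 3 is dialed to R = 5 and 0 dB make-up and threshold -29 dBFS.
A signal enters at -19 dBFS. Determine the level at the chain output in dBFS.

-28.8 dBFS

Stage 1: -19 dBFS is 27 dB over -46 dBFS; at 1.5:1 that becomes 18 dB over, giving -28 dBFS.
Stage 2: -28 dBFS ≤ -23 dBFS, so stage 2 doesn't engage; output -28 dBFS.
Stage 3: 1 dB above -29 dBFS, reduced 5:1 to 0.2 dB above → -28.8 dBFS.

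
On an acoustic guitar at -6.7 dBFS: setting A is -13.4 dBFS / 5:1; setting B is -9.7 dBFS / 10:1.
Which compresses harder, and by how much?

A: overshoot 6.7 dB → output overshoot 1.34 dB → GR 5.36 dB.
B: overshoot 3 dB → output overshoot 0.3 dB → GR 2.7 dB.
A reduces 2.66 dB more.

A, by 2.66 dB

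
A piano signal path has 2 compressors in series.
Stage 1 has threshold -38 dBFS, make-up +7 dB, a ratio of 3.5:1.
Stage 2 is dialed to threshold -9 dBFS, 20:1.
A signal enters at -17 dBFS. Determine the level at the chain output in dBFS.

-25 dBFS

Stage 1: overshoot 21 dB → 21/3.5 = 6 dB → -32 dBFS; +7 dB make-up → -25 dBFS.
Stage 2: below threshold (-25 ≤ -9); passes unchanged; output -25 dBFS.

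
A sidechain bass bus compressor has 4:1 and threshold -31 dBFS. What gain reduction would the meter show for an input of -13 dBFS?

13.5 dB

Overshoot = -13 − (-31) = 18 dB.
At 4:1, output sits 18/4 = 4.5 dB above threshold.
So the signal is attenuated by 18 − 4.5 = 13.5 dB.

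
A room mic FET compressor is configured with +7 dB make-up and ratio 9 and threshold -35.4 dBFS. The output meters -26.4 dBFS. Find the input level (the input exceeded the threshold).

Stripping the +7 dB make-up gives -33.4 dBFS at the gain stage.
The compressed level sits -33.4 − (-35.4) = 2 dB over threshold.
Before 9:1 compression the overshoot was 2 × 9 = 18 dB, so input = -35.4 + 18 = -17.4 dBFS.

-17.4 dBFS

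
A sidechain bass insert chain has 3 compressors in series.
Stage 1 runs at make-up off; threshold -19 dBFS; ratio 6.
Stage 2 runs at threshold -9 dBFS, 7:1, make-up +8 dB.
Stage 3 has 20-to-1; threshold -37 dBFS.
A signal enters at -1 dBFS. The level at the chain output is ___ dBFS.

Stage 1: 18 dB above -19 dBFS, reduced 6:1 to 3 dB above → -16 dBFS.
Stage 2: -16 dBFS is at or below the -9 dBFS threshold — no compression; make-up brings it to -8 dBFS.
Stage 3: overshoot 29 dB → 29/20 = 1.45 dB → -35.55 dBFS.

-35.55 dBFS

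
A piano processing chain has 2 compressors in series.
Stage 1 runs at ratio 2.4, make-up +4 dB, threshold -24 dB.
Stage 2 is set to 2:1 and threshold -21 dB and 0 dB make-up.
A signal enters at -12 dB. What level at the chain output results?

Stage 1: -12 dB is 12 dB over -24 dB; at 2.4:1 that becomes 5 dB over, giving -19 dB; +4 dB make-up → -15 dB.
Stage 2: 6 dB above -21 dB, reduced 2:1 to 3 dB above → -18 dB.

-18 dB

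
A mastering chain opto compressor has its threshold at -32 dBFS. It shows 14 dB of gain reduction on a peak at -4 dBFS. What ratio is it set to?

Input overshoot = -4 − (-32) = 28 dB.
Output overshoot = 28 − 14 = 14 dB.
Ratio = input overshoot / output overshoot = 28 / 14 = 2.

2:1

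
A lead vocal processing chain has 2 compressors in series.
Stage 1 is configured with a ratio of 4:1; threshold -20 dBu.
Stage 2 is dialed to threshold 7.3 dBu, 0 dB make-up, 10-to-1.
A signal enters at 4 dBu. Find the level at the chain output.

-14 dBu

Stage 1: 24 dB above -20 dBu, reduced 4:1 to 6 dB above → -14 dBu.
Stage 2: -14 dBu ≤ 7.3 dBu, so stage 2 doesn't engage; output -14 dBu.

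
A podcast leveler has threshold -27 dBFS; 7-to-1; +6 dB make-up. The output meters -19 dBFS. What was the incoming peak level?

Before make-up, the level was -19 − 6 = -25 dBFS.
That's 2 dB above the -27 dBFS threshold.
Undo the ratio: input overshoot = 2 × 7 = 14 dB, giving input = -13 dBFS.

-13 dBFS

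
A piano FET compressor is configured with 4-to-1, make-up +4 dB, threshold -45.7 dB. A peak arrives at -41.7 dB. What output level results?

-40.7 dB

-41.7 dB sits 4 dB over threshold.
At 4:1 the overshoot is divided by 4, leaving 1 dB above threshold.
That puts the output at -44.7 dB; make-up adds 4 dB, giving -40.7 dB.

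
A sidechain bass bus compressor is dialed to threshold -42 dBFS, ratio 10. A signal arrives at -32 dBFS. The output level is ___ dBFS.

-41 dBFS

-32 dBFS sits 10 dB over threshold.
10:1 compression reduces that to 10/10 = 1 dB over.
That puts the output at -41 dBFS.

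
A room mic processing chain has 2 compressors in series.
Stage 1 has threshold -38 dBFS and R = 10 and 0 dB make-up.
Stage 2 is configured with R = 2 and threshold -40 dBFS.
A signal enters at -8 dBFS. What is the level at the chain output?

Stage 1: -8 dBFS is 30 dB over -38 dBFS; at 10:1 that becomes 3 dB over, giving -35 dBFS.
Stage 2: -35 dBFS is 5 dB over -40 dBFS; at 2:1 that becomes 2.5 dB over, giving -37.5 dBFS.

-37.5 dBFS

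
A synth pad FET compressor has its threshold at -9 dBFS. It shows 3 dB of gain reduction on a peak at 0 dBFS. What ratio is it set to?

1.5:1

Input overshoot = 0 − (-9) = 9 dB.
Output overshoot = 9 − 3 = 6 dB.
Ratio = input overshoot / output overshoot = 9 / 6 = 1.5.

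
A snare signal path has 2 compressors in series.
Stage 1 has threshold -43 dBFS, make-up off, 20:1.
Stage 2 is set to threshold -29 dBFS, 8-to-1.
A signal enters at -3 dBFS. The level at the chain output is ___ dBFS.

-41 dBFS

Stage 1: 40 dB above -43 dBFS, reduced 20:1 to 2 dB above → -41 dBFS.
Stage 2: below threshold (-41 ≤ -29); passes unchanged; output -41 dBFS.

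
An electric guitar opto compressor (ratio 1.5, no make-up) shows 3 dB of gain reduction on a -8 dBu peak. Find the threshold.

-17 dBu

Let T be the threshold. Output overshoot = (input overshoot)/R, so -11 − T = (-8 − T)/1.5.
1.5·(-11 − T) = -8 − T → 0.5·T = -16.5 − (-8) = -8.5.
T = -8.5/0.5 = -17 dBu.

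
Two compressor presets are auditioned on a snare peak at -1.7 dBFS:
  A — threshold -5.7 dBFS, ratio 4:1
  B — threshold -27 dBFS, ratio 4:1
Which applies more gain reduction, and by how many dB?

A: overshoot 4 dB → output overshoot 1 dB → GR 3 dB.
B: overshoot 25.3 dB → output overshoot 6.325 dB → GR 18.975 dB.
Difference: 15.975 dB in favour of B.

B, by 15.975 dB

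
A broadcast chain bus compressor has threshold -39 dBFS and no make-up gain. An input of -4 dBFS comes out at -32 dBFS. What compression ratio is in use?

Input overshoot = -4 − (-39) = 35 dB; output overshoot = -32 − (-39) = 7 dB.
Ratio = 35 / 7 = 5.

5:1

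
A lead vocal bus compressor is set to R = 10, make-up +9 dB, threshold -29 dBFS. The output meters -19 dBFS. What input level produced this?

Remove make-up: -19 − 9 = -28 dBFS.
Post-compression overshoot = -28 − (-29) = 1 dB.
Before 10:1 compression the overshoot was 1 × 10 = 10 dB, so input = -29 + 10 = -19 dBFS.

-19 dBFS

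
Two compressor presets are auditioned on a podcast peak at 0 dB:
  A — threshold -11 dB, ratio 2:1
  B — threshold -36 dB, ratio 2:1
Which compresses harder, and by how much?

B, by 12.5 dB

A: GR = 11 − 11/2 = 5.5 dB.
B: GR = 36 − 36/2 = 18 dB.
Difference: 12.5 dB in favour of B.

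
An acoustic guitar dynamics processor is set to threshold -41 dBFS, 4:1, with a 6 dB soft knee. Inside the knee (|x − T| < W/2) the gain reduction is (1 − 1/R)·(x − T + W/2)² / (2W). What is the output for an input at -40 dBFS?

-41 dBFS

x − T + W/2 = -40 − (-41) + 3 = 4.
GR = (1 − 1/4) × 4² / 12 = 0.75 × 16 / 12 = 1 dB.
Output = -40 − 1 = -41 dBFS.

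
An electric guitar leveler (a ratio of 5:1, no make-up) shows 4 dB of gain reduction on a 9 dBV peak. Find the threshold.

Input is 5 dB above T (since output overshoot × R = input overshoot: (5 − T)·5 = 9 − T gives T = 4 dBV).
Check: 4 + (9 − 4)/5 = 4 + 1 = 5 dBV. ✓

4 dBV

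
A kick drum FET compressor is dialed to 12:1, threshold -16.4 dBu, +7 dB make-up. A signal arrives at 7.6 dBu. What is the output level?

-7.4 dBu

The input is 24 dB above the -16.4 dBu threshold.
At 12:1 the overshoot is divided by 12, leaving 2 dB above threshold.
That puts the output at -14.4 dBu; make-up adds 7 dB, giving -7.4 dBu.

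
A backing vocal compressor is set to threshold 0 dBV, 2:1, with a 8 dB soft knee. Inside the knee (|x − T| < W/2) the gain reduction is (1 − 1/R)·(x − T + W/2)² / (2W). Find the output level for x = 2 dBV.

x − T + W/2 = 2 − 0 + 4 = 6.
GR = (1 − 1/2) × 6² / 16 = 0.5 × 36 / 16 = 1.125 dB.
Output = 2 − 1.125 = 0.875 dBV.

0.875 dBV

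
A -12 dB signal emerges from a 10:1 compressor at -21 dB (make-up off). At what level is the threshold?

-22 dB

Input is 10 dB above T (since output overshoot × R = input overshoot: (-21 − T)·10 = -12 − T gives T = -22 dB).
Check: -22 + (-12 − (-22))/10 = -22 + 1 = -21 dB. ✓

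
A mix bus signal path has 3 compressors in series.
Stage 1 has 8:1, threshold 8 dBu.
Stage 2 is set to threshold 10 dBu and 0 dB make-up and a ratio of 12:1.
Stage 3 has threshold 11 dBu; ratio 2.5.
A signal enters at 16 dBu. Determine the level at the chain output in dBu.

Stage 1: 8 dB above 8 dBu, reduced 8:1 to 1 dB above → 9 dBu.
Stage 2: 9 dBu ≤ 10 dBu, so stage 2 doesn't engage; output 9 dBu.
Stage 3: below threshold (9 ≤ 11); passes unchanged; output 9 dBu.

9 dBu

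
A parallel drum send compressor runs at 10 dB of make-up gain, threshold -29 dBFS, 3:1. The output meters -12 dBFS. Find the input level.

Remove make-up: -12 − 10 = -22 dBFS.
The compressed level sits -22 − (-29) = 7 dB over threshold.
Before 3:1 compression the overshoot was 7 × 3 = 21 dB, so input = -29 + 21 = -8 dBFS.

-8 dBFS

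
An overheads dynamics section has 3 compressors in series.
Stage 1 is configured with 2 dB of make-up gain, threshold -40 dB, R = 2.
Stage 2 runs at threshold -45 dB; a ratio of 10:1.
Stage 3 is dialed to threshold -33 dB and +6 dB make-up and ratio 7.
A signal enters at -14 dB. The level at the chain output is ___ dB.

Stage 1: -14 dB is 26 dB over -40 dB; at 2:1 that becomes 13 dB over, giving -27 dB; +2 dB make-up → -25 dB.
Stage 2: -25 dB is 20 dB over -45 dB; at 10:1 that becomes 2 dB over, giving -43 dB.
Stage 3: -43 dB is at or below the -33 dB threshold — no compression; make-up brings it to -37 dB.

-37 dB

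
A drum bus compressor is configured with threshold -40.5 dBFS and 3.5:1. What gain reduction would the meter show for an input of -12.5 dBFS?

20 dB

The signal is 28 dB above threshold.
At 3.5:1, output sits 28/3.5 = 8 dB above threshold.
GR = overshoot in − overshoot out = 28 − 8 = 20 dB.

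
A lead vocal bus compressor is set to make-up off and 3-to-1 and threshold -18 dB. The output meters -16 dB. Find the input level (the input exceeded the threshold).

The compressed level sits -16 − (-18) = 2 dB over threshold.
Input overshoot = R × output overshoot = 6 dB → input = -18 + 6 = -12 dB.

-12 dB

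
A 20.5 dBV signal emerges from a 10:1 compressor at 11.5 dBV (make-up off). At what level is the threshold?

Input is 10 dB above T (since output overshoot × R = input overshoot: (11.5 − T)·10 = 20.5 − T gives T = 10.5 dBV).
Check: 10.5 + (20.5 − 10.5)/10 = 10.5 + 1 = 11.5 dBV. ✓

10.5 dBV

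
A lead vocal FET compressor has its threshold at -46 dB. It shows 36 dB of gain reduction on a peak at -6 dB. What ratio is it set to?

Input overshoot = -6 − (-46) = 40 dB.
Output overshoot = 40 − 36 = 4 dB.
Ratio = input overshoot / output overshoot = 40 / 4 = 10.

10:1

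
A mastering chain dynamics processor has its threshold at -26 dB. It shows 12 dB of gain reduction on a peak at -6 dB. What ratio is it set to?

Input overshoot = -6 − (-26) = 20 dB.
Output overshoot = 20 − 12 = 8 dB.
Ratio = input overshoot / output overshoot = 20 / 8 = 2.5.

2.5:1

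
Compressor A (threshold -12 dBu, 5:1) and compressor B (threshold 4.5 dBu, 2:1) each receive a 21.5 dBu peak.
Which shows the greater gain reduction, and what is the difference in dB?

A, by 18.3 dB

A: GR = 33.5 − 33.5/5 = 26.8 dB.
B: GR = 17 − 17/2 = 8.5 dB.
A reduces 18.3 dB more.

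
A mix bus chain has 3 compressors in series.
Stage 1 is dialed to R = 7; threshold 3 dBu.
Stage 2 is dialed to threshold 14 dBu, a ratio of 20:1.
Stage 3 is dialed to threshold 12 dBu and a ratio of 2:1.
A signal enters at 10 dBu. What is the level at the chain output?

4 dBu

Stage 1: 7 dB above 3 dBu, reduced 7:1 to 1 dB above → 4 dBu.
Stage 2: 4 dBu is at or below the 14 dBu threshold — no compression; output 4 dBu.
Stage 3: 4 dBu is at or below the 12 dBu threshold — no compression; output 4 dBu.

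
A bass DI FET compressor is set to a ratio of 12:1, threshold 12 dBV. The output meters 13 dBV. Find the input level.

24 dBV

Post-compression overshoot = 13 − 12 = 1 dB.
Before 12:1 compression the overshoot was 1 × 12 = 12 dB, so input = 12 + 12 = 24 dBV.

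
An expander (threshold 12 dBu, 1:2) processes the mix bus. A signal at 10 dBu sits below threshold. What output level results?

8 dBu

The input is 2 dB below the 12 dBu threshold.
A 1:2 expander multiplies undershoot by 2: 2 × 2 = 4 dB below threshold.
Output = 12 − 4 = 8 dBu.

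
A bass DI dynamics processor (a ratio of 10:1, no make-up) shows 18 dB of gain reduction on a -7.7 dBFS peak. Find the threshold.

Let T be the threshold. Output overshoot = (input overshoot)/R, so -25.7 − T = (-7.7 − T)/10.
10·(-25.7 − T) = -7.7 − T → 9·T = -257 − (-7.7) = -249.3.
T = -249.3/9 = -27.7 dBFS.

-27.7 dBFS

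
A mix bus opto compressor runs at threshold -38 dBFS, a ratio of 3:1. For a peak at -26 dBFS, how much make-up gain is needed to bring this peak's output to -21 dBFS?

Without make-up, output = threshold + overshoot/3 = -38 + 4 = -34 dBFS.
Gap to target: 13 dB.

13 dB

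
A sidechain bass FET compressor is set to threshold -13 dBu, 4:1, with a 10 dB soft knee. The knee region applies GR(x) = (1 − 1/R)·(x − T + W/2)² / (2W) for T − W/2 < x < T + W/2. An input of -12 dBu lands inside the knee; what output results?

-13.35 dBu

x − T + W/2 = -12 − (-13) + 5 = 6.
GR = (1 − 1/4) × 6² / 20 = 0.75 × 36 / 20 = 1.35 dB.
Output = -12 − 1.35 = -13.35 dBu.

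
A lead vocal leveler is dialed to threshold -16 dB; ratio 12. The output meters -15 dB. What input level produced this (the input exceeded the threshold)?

The compressed level sits -15 − (-16) = 1 dB over threshold.
Before 12:1 compression the overshoot was 1 × 12 = 12 dB, so input = -16 + 12 = -4 dB.

-4 dB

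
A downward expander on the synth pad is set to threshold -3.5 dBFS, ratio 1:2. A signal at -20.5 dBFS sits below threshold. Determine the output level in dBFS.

-37.5 dBFS

Undershoot = (-3.5) − (-20.5) = 17 dB.
At 1:2, that expands to 34 dB under threshold.
Output = -3.5 − 34 = -37.5 dBFS.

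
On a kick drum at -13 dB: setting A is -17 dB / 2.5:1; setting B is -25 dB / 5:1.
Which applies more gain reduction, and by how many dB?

A: overshoot 4 dB → output overshoot 1.6 dB → GR 2.4 dB.
B: overshoot 12 dB → output overshoot 2.4 dB → GR 9.6 dB.
B reduces 7.2 dB more.

B, by 7.2 dB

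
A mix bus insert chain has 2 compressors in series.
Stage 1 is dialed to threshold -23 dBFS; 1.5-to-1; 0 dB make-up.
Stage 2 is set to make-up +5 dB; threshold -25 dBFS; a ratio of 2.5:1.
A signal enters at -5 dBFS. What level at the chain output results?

Stage 1: 18 dB above -23 dBFS, reduced 1.5:1 to 12 dB above → -11 dBFS.
Stage 2: overshoot 14 dB → 14/2.5 = 5.6 dB → -19.4 dBFS; +5 dB make-up → -14.4 dBFS.

-14.4 dBFS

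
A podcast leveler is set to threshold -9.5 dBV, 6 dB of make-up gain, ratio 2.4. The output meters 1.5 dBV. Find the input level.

2.5 dBV

Remove make-up: 1.5 − 6 = -4.5 dBV.
That's 5 dB above the -9.5 dBV threshold.
Before 2.4:1 compression the overshoot was 5 × 2.4 = 12 dB, so input = -9.5 + 12 = 2.5 dBV.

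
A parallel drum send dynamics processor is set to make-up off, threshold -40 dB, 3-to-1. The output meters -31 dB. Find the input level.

The compressed level sits -31 − (-40) = 9 dB over threshold.
Before 3:1 compression the overshoot was 9 × 3 = 27 dB, so input = -40 + 27 = -13 dB.

-13 dB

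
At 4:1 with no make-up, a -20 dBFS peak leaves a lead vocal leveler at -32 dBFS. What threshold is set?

-36 dBFS

Input is 16 dB above T (since output overshoot × R = input overshoot: (-32 − T)·4 = -20 − T gives T = -36 dBFS).
Check: -36 + (-20 − (-36))/4 = -36 + 4 = -32 dBFS. ✓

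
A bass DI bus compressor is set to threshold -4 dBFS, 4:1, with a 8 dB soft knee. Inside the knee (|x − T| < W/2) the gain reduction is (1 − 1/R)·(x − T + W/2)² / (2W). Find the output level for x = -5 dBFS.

x − T + W/2 = -5 − (-4) + 4 = 3.
GR = (1 − 1/4) × 3² / 16 = 0.75 × 9 / 16 = 0.421875 dB.
Output = -5 − 0.421875 = -5.421875 dBFS.

-5.421875 dBFS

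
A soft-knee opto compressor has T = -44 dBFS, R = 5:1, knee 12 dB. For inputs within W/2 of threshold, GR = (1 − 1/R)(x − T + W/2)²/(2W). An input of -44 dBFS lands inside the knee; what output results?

x − T + W/2 = -44 − (-44) + 6 = 6.
GR = (1 − 1/5) × 6² / 24 = 0.8 × 36 / 24 = 1.2 dB.
Output = -44 − 1.2 = -45.2 dBFS.

-45.2 dBFS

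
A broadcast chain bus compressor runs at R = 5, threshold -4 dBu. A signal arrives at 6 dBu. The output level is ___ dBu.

The input is 10 dB above the -4 dBu threshold.
5:1 compression reduces that to 10/5 = 2 dB over.
So the level is -4 + 2 = -2 dBu.

-2 dBu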